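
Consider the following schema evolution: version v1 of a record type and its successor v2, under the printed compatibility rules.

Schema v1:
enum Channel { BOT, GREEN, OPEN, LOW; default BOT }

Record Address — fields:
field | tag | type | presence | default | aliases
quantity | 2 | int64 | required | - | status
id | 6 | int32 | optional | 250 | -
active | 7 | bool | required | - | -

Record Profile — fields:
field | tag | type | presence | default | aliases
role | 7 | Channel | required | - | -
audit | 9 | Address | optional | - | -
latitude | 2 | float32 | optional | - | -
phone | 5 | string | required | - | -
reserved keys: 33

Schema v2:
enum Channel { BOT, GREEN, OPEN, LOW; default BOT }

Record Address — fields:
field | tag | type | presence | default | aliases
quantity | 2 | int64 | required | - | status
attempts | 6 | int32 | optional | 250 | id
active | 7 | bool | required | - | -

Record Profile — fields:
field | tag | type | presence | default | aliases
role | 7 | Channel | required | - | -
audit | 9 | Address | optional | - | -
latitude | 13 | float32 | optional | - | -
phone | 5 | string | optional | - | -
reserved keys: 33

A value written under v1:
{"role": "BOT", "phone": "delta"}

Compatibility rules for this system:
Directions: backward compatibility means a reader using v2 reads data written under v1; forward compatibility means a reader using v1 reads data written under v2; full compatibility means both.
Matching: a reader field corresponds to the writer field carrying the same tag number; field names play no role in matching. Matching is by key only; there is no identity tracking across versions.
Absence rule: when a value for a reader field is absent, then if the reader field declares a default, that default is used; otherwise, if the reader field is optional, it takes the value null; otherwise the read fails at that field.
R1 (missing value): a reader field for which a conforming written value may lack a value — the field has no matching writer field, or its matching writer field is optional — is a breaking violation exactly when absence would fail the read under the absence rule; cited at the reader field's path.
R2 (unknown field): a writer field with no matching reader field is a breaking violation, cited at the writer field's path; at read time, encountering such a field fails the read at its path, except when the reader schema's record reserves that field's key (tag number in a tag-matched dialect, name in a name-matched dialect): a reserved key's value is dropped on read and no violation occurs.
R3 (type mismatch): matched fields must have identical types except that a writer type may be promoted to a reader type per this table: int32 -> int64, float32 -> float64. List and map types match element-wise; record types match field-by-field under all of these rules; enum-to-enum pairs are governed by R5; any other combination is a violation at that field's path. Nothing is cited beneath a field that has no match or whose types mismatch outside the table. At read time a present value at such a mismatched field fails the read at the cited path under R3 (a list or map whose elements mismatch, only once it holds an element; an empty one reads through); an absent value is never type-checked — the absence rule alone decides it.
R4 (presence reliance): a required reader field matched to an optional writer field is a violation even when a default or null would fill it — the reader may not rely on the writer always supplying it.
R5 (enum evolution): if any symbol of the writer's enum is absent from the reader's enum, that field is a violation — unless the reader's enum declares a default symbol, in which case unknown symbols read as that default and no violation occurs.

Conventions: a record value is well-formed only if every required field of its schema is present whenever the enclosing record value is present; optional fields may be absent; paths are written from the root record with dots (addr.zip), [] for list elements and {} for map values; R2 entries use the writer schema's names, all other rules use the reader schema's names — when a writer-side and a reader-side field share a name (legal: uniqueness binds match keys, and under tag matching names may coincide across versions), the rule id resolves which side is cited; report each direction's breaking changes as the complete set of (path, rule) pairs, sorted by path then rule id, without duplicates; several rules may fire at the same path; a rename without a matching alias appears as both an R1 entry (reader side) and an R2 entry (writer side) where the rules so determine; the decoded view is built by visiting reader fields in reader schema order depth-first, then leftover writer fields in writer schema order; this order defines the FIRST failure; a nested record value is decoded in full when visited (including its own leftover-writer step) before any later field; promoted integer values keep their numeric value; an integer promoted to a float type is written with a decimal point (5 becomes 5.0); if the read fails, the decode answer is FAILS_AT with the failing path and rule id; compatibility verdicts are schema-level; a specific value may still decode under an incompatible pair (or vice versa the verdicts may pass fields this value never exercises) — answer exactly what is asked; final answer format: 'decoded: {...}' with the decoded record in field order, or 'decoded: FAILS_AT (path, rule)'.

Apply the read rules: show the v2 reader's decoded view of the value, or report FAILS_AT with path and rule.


the writer's type comes first in each Profile pair
decode (reader v2):
  role := "BOT"
  audit := null (absent, optional -> null)
  latitude := null (absent, optional -> null)
  phone := "delta"
  => decoded: {"role": "BOT", "audit": null, "latitude": null, "phone": "delta"}
ruling out the remaining Profile differences:
  field phone in record Profile: required changed to optional -> shifts the Profile verdicts, not this decode
  field latitude in record Profile: tag 2 changed to 13 -> shifts the Profile verdicts, not this decode
  renamed field id to attempts in record Address (alias id declared on the renamed field) -> triggers nothing under the printed rules; the Profile answer is the same either way

decoded: {"role": "BOT", "audit": null, "latitude": null, "phone": "delta"}


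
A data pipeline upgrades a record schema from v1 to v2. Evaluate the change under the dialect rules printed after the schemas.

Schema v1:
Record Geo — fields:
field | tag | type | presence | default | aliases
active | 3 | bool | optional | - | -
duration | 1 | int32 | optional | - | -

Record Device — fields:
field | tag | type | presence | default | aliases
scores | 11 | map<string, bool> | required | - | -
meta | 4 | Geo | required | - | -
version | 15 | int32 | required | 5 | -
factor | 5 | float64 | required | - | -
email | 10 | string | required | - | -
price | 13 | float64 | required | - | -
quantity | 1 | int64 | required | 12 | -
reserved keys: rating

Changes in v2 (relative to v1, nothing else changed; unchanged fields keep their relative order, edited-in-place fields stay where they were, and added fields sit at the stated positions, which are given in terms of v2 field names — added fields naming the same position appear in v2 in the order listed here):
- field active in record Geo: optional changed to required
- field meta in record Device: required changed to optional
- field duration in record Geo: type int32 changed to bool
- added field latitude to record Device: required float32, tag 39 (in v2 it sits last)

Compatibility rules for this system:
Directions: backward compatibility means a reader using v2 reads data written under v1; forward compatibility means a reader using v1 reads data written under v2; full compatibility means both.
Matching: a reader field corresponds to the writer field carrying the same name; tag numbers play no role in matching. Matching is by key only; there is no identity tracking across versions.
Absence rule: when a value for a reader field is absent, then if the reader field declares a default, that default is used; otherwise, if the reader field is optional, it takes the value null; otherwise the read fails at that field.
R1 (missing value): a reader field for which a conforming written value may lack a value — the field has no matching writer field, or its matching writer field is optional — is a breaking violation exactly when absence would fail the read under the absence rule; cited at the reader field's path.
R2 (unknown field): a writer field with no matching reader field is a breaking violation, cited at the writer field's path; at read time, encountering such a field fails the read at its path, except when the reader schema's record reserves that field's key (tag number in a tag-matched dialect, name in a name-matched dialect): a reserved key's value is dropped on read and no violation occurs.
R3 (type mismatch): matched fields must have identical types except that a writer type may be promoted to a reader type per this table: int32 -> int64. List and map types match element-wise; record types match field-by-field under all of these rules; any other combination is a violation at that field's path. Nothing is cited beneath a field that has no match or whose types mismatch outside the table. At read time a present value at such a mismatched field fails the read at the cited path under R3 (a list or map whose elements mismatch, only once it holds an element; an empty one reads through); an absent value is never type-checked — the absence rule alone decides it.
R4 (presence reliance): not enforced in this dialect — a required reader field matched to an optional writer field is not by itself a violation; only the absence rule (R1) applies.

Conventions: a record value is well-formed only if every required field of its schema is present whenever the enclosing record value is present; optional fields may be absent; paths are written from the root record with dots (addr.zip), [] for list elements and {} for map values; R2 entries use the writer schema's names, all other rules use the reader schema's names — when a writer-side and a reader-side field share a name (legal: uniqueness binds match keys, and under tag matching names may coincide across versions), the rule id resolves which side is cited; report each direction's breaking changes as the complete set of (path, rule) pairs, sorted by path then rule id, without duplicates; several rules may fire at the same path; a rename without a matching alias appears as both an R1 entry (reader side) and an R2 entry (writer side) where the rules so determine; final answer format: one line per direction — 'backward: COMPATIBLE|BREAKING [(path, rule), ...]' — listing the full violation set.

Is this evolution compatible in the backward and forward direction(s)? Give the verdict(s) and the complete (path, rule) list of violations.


backward: BREAKING [(latitude, R1), (meta.active, R1), (meta.duration, R3)]; forward: BREAKING [(latitude, R2), (meta, R1), (meta.duration, R3)]

each type pair in Device: writer, then reader
checking backward for Device: reader v2 against writer v1:
  scores: map<string, bool> -> map<string, bool>, writer required; from scores
  meta: Geo -> Geo, writer required; from meta
  version: int32 -> int32, writer required; from version
  factor: float64 -> float64, writer required; from factor
  email: string -> string, writer required; from email
  price: float64 -> float64, writer required; from price
  quantity: int64 -> int64, writer required; from quantity
  latitude: no writer match
  meta.active: bool -> bool, writer optional; from meta.active
  meta.duration: int32 -> bool, writer optional; from meta.duration
  breaking: (latitude, R1)
  breaking: (meta.active, R1)
  breaking: (meta.duration, R3)
  => 3 violation(s): backward is BREAKING for Device
checking forward for Device: reader v1 against writer v2:
  scores: map<string, bool> -> map<string, bool>, writer required; from scores
  meta: Geo -> Geo, writer optional; from meta
  version: int32 -> int32, writer required; from version
  factor: float64 -> float64, writer required; from factor
  email: string -> string, writer required; from email
  price: float64 -> float64, writer required; from price
  quantity: int64 -> int64, writer required; from quantity
  leftover writer field: latitude
  meta.active: bool -> bool, writer required; from meta.active
  meta.duration: bool -> int32, writer optional; from meta.duration
  breaking: (latitude, R2)
  breaking: (meta, R1)
  breaking: (meta.duration, R3)
  => 3 violation(s): forward is BREAKING for Device


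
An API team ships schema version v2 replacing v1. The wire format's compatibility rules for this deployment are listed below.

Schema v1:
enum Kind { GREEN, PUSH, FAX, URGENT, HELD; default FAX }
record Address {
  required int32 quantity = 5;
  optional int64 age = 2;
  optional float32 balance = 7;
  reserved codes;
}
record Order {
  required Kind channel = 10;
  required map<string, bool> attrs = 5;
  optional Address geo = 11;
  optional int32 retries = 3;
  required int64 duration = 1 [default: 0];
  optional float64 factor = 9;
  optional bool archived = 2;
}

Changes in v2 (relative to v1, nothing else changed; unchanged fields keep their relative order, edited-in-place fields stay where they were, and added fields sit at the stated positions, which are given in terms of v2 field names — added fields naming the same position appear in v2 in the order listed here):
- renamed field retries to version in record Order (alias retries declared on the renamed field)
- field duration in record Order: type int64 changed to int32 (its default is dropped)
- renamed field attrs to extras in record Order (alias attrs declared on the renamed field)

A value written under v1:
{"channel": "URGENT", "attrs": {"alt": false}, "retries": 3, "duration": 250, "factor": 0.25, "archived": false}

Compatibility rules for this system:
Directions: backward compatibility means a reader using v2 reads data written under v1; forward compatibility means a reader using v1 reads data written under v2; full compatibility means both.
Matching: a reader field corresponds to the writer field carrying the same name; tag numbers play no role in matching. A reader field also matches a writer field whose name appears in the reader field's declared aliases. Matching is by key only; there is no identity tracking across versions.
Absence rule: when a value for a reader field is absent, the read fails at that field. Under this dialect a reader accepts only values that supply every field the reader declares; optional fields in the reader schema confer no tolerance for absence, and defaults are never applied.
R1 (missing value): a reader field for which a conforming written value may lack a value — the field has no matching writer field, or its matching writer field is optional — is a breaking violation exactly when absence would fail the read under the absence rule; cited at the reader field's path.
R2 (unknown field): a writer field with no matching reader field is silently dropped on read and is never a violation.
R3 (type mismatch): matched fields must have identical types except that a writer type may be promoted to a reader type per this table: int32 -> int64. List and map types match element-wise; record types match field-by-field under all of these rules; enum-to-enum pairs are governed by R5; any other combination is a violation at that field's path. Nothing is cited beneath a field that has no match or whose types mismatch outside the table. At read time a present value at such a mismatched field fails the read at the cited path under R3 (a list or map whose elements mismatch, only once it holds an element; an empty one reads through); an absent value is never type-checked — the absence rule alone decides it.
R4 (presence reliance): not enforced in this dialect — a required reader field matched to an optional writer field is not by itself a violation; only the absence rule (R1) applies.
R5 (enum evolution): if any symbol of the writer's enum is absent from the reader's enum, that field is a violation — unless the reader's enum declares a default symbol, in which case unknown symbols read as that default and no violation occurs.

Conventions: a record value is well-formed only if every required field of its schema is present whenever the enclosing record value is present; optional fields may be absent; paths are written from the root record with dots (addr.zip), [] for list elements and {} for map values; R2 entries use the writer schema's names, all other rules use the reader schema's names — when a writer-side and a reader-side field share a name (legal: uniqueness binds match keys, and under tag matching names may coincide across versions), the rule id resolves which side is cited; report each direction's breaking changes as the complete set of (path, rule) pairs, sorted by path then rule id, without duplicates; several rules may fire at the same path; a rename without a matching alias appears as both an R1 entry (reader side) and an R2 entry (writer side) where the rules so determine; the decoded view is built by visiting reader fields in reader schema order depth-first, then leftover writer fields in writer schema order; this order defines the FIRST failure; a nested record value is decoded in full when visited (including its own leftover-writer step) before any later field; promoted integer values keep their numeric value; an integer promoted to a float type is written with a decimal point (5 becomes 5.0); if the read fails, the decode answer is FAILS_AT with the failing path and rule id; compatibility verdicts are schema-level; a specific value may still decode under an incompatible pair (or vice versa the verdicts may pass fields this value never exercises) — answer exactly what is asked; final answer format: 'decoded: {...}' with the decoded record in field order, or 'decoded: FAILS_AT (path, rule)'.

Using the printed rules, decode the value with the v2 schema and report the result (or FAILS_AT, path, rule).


decoded: FAILS_AT (geo, R1)

the writer's type comes first in each Order pair
decode walk for Order under reader schema v2:
  channel := "URGENT"
  extras := {"alt": false} (from writer attrs)
  read fails at geo under R1 (no fill)
  => FAILS_AT (geo, R1)
diffs on Order not affecting the asked answer:
  renamed field retries to version in record Order (alias retries declared on the renamed field) -> affects the rule determinations only; this particular Order value decodes identically
  field duration in record Order: type int64 changed to int32 (its default is dropped) -> affects the rule determinations only; this particular Order value decodes identically
  renamed field attrs to extras in record Order (alias attrs declared on the renamed field) -> affects the rule determinations only; this particular Order value decodes identically


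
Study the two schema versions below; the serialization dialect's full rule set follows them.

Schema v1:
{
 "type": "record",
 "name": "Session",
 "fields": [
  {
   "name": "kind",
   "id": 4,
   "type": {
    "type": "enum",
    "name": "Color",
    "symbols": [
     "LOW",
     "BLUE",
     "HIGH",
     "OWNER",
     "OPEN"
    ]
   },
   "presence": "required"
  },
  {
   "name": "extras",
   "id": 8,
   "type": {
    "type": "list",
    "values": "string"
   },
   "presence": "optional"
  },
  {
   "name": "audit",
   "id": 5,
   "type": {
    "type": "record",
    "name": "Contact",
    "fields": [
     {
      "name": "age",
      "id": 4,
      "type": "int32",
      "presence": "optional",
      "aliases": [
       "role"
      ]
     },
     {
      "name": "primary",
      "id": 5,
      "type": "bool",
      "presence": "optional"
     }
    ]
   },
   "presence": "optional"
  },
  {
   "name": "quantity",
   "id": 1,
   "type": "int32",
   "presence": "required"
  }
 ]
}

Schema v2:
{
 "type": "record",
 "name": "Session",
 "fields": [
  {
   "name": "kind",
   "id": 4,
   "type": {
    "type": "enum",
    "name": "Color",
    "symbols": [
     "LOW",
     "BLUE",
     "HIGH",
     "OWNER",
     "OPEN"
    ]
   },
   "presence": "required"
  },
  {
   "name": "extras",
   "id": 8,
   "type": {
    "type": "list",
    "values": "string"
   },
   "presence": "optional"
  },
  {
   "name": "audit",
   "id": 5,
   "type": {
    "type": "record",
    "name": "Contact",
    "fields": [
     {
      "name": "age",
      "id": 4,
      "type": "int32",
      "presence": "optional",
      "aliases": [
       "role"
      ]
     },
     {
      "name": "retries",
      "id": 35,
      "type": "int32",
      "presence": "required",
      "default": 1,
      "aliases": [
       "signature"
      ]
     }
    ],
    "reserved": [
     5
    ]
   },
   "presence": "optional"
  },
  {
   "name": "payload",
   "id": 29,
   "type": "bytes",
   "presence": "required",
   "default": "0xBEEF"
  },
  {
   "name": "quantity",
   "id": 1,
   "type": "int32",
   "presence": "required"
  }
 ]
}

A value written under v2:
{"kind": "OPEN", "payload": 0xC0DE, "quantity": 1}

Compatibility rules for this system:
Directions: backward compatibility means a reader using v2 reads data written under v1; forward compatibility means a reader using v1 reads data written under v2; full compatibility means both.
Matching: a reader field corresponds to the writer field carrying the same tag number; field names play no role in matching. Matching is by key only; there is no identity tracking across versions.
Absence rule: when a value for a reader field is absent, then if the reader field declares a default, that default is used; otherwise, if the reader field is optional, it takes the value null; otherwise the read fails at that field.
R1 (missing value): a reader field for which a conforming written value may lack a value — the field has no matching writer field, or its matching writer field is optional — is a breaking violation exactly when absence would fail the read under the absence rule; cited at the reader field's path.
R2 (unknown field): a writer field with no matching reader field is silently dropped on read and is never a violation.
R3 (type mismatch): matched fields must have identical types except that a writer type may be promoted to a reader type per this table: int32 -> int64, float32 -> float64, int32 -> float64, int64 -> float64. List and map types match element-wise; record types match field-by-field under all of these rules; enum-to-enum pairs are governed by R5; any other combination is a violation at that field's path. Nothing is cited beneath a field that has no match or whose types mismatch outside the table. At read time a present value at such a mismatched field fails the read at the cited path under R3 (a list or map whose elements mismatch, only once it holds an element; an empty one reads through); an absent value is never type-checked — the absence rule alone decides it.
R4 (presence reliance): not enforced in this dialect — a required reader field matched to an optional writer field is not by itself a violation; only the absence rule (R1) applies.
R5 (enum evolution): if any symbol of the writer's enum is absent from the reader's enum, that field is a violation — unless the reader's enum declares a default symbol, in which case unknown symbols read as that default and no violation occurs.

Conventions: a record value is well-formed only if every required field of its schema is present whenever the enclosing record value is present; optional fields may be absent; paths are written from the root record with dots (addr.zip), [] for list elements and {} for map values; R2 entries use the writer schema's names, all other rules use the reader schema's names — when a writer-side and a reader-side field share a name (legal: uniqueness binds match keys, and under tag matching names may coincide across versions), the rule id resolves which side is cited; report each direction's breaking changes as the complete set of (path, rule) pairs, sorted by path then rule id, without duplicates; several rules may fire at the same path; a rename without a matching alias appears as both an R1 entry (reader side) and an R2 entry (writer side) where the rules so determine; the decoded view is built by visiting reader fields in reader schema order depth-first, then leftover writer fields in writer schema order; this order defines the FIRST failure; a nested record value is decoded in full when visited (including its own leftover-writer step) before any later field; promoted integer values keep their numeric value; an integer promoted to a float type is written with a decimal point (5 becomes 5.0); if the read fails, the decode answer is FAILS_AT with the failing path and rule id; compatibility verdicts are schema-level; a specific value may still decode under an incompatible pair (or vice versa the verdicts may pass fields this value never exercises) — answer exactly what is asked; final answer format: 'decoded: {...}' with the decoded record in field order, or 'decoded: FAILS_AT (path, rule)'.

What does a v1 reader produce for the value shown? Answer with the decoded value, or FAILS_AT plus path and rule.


the writer's type comes first in each Session pair
decode (reader v1):
  kind := "OPEN"
  extras := null (missing; optional => null)
  audit := null (missing; optional => null)
  quantity := 1
  writer payload: no reader field; dropped
  => decoded: {"kind": "OPEN", "extras": null, "audit": null, "quantity": 1}
remaining Session differences; none change what is asked:
  added field payload to record Session: required bytes, tag 29, default 0xBEEF (in v2 it sits immediately before quantity) -> fires no rule on Session under this dialect and leaves the result unchanged
  added field retries to record Contact: required int32, tag 35, default 1 (in v2 it sits last) -> fires no rule on Session under this dialect and leaves the result unchanged
  removed field primary from record Contact (its key 5 joins the reserved list) -> fires no rule on Session under this dialect and leaves the result unchanged

decoded: {"kind": "OPEN", "extras": null, "audit": null, "quantity": 1}


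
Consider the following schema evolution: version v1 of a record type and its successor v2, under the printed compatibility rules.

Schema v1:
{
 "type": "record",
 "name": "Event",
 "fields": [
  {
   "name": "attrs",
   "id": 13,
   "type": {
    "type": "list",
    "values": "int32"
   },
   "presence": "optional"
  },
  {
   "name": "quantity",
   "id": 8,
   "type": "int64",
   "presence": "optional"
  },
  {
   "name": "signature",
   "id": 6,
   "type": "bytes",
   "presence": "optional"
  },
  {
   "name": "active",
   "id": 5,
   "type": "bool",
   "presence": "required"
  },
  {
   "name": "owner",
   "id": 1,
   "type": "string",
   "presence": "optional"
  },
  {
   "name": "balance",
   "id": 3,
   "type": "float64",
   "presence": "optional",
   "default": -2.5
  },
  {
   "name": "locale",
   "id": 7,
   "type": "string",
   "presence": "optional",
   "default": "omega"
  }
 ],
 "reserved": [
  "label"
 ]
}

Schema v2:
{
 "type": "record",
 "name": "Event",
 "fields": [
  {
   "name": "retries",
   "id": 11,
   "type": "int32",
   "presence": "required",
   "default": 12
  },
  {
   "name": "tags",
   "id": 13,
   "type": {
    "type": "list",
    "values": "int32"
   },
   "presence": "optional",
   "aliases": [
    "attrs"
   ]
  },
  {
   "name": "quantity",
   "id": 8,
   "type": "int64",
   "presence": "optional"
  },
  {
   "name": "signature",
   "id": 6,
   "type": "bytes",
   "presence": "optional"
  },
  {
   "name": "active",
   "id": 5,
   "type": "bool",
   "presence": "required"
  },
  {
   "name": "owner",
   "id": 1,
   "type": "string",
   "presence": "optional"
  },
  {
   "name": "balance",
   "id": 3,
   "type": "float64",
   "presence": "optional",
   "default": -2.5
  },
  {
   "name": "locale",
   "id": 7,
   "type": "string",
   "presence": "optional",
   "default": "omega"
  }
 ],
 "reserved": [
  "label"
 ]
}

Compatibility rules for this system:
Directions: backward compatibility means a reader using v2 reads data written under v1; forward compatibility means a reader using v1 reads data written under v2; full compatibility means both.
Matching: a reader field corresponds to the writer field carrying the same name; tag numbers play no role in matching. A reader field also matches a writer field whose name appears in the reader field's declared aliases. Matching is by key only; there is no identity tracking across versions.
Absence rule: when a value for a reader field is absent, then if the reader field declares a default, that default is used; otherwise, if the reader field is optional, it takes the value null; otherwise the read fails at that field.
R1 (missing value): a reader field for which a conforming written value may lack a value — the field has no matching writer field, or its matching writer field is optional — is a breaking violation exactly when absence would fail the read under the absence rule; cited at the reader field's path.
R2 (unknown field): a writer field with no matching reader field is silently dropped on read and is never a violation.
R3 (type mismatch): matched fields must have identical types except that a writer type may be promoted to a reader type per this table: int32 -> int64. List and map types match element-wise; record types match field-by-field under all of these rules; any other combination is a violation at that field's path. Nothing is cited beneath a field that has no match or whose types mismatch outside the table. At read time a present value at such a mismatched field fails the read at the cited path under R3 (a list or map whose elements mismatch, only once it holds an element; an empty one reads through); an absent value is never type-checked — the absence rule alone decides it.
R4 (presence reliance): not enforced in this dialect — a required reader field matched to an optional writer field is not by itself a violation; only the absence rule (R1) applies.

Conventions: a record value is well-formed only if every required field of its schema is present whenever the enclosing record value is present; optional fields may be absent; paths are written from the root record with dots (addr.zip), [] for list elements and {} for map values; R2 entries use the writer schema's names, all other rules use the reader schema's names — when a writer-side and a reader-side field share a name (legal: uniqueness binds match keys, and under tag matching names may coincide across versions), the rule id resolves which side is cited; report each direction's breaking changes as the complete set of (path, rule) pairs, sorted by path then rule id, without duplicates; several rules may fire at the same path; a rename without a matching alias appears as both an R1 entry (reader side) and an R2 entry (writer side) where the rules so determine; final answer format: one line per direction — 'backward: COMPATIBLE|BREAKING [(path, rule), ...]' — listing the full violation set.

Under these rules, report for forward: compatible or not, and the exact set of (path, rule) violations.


in Event below, arrows point writer -> reader
forward analysis of Event with v1 as reader and v2 as writer:
  attrs: no writer match
  writer optional, int64 -> int64: reader quantity maps from writer quantity
  writer optional, bytes -> bytes: reader signature maps from writer signature
  writer required, bool -> bool: reader active maps from writer active
  writer optional, string -> string: reader owner maps from writer owner
  writer optional, float64 -> float64: reader balance maps from writer balance
  writer optional, string -> string: reader locale maps from writer locale
  writer field retries has no reader counterpart
  writer field tags has no reader counterpart
  => forward: COMPATIBLE
ruling out the remaining Event differences:
  added field retries to record Event: required int32, tag 11, default 12 (in v2 it sits immediately before tags) -> triggers nothing under Event's printed rules — same verdict
  renamed field attrs to tags in record Event (alias attrs declared on the renamed field) -> triggers nothing under Event's printed rules — same verdict

forward: COMPATIBLE []


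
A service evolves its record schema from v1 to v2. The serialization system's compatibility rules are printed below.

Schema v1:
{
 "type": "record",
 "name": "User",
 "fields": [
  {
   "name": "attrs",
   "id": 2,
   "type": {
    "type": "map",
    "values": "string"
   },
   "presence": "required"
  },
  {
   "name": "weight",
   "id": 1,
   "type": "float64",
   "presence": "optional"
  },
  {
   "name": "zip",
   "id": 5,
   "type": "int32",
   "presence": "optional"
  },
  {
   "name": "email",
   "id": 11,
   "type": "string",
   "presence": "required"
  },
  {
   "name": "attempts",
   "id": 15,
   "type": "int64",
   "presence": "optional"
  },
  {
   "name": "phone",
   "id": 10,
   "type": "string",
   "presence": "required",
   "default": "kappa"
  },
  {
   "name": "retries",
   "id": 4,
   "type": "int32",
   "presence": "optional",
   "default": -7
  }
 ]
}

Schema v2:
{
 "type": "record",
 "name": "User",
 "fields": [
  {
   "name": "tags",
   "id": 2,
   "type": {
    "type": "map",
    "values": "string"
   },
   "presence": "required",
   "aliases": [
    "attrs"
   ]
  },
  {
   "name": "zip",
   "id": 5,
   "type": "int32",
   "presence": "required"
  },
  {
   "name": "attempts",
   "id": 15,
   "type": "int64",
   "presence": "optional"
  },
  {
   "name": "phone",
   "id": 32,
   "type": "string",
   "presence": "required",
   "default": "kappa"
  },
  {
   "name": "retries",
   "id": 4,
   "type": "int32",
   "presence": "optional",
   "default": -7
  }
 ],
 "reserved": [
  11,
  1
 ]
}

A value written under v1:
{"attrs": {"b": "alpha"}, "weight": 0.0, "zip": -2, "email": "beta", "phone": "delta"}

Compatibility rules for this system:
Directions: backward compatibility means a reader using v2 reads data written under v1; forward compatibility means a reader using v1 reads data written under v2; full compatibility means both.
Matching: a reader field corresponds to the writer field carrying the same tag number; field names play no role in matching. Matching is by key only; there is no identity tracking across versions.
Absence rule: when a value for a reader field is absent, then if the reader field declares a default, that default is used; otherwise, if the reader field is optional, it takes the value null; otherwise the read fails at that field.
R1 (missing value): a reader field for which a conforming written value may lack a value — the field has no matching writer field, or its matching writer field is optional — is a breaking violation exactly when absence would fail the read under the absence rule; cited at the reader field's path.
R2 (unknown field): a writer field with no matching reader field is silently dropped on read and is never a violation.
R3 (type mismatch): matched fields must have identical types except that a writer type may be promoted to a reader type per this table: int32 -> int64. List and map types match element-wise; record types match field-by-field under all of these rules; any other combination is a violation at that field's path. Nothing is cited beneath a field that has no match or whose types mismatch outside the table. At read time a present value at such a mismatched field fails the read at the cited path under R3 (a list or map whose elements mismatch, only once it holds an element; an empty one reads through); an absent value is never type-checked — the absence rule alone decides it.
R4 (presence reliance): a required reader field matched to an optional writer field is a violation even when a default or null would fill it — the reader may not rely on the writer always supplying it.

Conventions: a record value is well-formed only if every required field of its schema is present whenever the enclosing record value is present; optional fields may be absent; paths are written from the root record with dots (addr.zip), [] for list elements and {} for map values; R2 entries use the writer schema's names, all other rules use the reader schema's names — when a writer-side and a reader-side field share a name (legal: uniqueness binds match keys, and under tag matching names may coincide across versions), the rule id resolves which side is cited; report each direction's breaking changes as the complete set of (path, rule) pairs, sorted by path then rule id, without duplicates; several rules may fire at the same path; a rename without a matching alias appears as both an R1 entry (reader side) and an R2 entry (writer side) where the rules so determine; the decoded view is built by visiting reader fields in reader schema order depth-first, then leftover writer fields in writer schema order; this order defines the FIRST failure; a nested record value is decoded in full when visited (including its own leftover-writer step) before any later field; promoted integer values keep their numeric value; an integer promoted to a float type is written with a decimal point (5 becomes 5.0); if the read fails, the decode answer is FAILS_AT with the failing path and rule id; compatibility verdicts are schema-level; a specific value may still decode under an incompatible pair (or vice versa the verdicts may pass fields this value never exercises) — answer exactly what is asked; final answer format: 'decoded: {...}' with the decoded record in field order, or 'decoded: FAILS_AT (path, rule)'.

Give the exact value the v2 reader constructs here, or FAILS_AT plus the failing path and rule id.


the writer's type comes first in each User pair
migrating the User value to v2:
  tags := {"b": "alpha"} (from writer attrs)
  zip := -2
  attempts := null (absent, optional -> null)
  phone := "kappa" (absent -> default)
  retries := -7 (absent -> default)
  writer weight: unknown -> dropped
  writer email: unknown -> dropped
  writer phone: unknown -> dropped
  => decoded: {"tags": {"b": "alpha"}, "zip": -2, "attempts": null, "phone": "kappa", "retries": -7}
remaining User differences; none change what is asked:
  field zip in record User: optional changed to required -> matters for User compatibility verdicts, not for this value's decode

decoded: {"tags": {"b": "alpha"}, "zip": -2, "attempts": null, "phone": "kappa", "retries": -7}


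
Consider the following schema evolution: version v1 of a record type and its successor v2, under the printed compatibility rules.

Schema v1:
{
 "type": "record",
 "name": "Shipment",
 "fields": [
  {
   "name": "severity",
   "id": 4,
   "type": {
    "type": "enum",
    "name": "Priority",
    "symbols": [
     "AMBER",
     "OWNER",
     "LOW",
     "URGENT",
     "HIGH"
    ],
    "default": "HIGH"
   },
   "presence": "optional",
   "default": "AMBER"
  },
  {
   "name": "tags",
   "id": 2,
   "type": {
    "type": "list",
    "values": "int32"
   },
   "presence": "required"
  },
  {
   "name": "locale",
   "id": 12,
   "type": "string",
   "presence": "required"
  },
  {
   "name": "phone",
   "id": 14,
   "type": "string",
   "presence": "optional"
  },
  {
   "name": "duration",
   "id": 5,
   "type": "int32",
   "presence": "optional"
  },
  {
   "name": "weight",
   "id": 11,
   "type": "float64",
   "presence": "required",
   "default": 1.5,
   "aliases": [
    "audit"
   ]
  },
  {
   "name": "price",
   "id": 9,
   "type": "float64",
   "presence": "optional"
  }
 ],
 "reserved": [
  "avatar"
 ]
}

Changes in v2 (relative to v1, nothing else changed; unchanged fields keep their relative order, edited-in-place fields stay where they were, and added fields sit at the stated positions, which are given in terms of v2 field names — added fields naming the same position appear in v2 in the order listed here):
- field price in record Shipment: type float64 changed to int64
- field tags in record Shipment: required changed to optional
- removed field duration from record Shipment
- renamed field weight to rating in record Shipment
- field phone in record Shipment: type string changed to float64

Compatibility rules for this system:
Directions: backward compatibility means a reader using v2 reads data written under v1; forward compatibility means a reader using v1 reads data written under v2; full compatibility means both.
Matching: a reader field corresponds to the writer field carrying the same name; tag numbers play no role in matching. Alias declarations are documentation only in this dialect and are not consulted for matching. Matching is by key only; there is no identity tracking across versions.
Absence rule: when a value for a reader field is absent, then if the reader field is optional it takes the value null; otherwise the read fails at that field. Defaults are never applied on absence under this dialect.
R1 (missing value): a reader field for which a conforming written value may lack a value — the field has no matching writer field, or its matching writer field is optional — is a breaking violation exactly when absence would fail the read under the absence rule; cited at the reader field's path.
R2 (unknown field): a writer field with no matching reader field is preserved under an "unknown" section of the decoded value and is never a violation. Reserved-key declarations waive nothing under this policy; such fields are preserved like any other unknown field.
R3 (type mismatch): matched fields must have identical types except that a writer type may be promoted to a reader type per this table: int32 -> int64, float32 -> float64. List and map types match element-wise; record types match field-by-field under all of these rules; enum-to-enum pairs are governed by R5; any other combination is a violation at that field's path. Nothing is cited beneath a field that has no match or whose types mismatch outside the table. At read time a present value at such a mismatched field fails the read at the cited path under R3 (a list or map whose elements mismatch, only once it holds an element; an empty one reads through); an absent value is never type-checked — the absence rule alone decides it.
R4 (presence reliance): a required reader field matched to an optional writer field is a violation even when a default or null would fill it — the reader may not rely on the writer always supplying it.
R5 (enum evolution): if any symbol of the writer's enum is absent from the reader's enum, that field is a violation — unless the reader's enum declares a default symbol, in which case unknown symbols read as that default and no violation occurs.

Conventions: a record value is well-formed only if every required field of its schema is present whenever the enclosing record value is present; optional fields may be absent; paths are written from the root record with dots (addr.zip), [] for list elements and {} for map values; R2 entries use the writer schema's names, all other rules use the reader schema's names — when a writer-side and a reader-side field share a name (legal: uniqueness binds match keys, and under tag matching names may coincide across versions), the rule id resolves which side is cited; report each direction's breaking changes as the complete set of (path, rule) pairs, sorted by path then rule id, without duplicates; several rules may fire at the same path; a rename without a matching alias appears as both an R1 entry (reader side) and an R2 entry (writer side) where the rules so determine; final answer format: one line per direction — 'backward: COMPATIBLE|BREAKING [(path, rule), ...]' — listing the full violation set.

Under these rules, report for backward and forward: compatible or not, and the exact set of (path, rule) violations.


each type pair in Shipment: writer, then reader
backward for Shipment (reader v2, writer v1):
  Priority -> Priority, writer optional: severity aligns to severity
  list<int32> -> list<int32>, writer required: tags aligns to tags
  string -> string, writer required: locale aligns to locale
  string -> float64, writer optional: phone aligns to phone
  rating has no writer counterpart
  float64 -> int64, writer optional: price aligns to price
  leftover writer field: duration
  leftover writer field: weight
  violation R3 at phone
  violation R3 at price
  violation R1 at rating
  => 3 violation(s): backward is BREAKING for Shipment
forward for Shipment (reader v1, writer v2):
  Priority -> Priority, writer optional: severity aligns to severity
  list<int32> -> list<int32>, writer optional: tags aligns to tags
  string -> string, writer required: locale aligns to locale
  float64 -> string, writer optional: phone aligns to phone
  duration has no writer counterpart
  weight has no writer counterpart
  int64 -> float64, writer optional: price aligns to price
  leftover writer field: rating
  violation R3 at phone
  violation R3 at price
  violation R1 at tags
  violation R4 at tags
  violation R1 at weight
  => 5 violation(s): forward is BREAKING for Shipment

backward: BREAKING [(phone, R3), (price, R3), (rating, R1)]; forward: BREAKING [(phone, R3), (price, R3), (tags, R1), (tags, R4), (weight, R1)]
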